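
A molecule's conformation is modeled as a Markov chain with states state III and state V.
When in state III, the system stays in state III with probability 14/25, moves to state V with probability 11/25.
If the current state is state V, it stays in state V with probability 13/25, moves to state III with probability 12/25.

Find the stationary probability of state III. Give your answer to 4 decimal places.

0.5217

Let the stationary distribution be π with π = πP and π_1 + π_2 = 1.
π_1 = 0.56·π_1 + 0.48·π_2
Solving with the normalization constraint gives π = (0.5217, 0.4783).
So the stationary probability of state III is 0.5217.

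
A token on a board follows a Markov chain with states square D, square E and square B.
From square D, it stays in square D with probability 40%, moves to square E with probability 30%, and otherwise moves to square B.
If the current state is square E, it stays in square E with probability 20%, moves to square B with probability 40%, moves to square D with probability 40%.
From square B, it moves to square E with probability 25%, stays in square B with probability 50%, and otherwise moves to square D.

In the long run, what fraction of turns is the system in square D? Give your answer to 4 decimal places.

Let the stationary distribution be π with π = πP and π_1 + π_2 + π_3 = 1.
π_1 = 0.4·π_1 + 0.4·π_2 + 0.25·π_3
π_2 = 0.3·π_1 + 0.2·π_2 + 0.25·π_3
Solving with the normalization constraint gives π = (0.3390, 0.2542, 0.4068).
So the stationary probability of square D is 0.3390.

0.3390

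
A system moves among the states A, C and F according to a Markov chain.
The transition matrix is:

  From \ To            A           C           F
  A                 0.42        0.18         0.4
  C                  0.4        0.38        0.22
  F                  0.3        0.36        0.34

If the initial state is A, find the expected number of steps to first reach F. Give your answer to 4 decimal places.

2.7816

Let t(s) be the expected number of steps to first reach F from state s, with t(F) = 0. Conditioning on the first step:
t(A) = 1 + 0.42·t(A) + 0.18·t(C)
t(C) = 1 + 0.4·t(A) + 0.38·t(C)
Solving: t(A) = 2.7816, t(C) = 3.4075.
Expected steps from A to F: 2.7816.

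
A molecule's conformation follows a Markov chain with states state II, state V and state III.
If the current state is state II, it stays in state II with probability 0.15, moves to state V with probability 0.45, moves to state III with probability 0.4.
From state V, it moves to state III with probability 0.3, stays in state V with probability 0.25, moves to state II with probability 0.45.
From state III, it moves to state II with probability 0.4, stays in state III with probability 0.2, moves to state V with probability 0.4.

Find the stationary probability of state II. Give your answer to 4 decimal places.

Let the stationary distribution be π with π = πP and π_1 + π_2 + π_3 = 1.
π_1 = 0.15·π_1 + 0.45·π_2 + 0.4·π_3
π_2 = 0.45·π_1 + 0.25·π_2 + 0.4·π_3
Solving with the normalization constraint gives π = (0.3345, 0.3624, 0.3031).
So the stationary probability of state II is 0.3345.

0.3345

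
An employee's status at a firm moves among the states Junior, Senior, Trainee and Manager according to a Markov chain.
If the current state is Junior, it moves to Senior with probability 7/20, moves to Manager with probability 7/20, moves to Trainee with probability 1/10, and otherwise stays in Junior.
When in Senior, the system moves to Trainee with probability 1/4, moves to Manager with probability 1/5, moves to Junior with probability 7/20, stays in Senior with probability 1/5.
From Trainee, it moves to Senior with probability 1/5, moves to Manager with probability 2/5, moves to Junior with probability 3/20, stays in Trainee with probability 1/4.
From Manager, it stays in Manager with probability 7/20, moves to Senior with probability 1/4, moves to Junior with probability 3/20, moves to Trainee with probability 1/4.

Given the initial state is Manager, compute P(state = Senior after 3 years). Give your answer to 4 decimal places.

Propagate the distribution vector 3 years from Manager.
After 0 years: (0.0000, 0.0000, 0.0000, 1.0000)
After 1 year: (0.1500, 0.2500, 0.2500, 0.3500)
After 2 years: (0.2075, 0.2400, 0.2275, 0.3250)
After 3 years: (0.2084, 0.2474, 0.2189, 0.3254)
P(in Senior after 3 years) = 0.2474

0.2474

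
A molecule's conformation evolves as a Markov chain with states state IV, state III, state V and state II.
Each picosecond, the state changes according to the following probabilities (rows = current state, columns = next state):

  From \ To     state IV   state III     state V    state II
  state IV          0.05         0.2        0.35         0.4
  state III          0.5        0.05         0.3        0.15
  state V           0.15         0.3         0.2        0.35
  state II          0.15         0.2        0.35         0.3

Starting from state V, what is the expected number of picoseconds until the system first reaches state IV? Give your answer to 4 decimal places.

Let t(s) be the expected number of picoseconds to first reach state IV from state s, with t(state IV) = 0. Conditioning on the first picosecond:
t(state III) = 1 + 0.05·t(state III) + 0.3·t(state V) + 0.15·t(state II)
t(state V) = 1 + 0.3·t(state III) + 0.2·t(state V) + 0.35·t(state II)
t(state II) = 1 + 0.2·t(state III) + 0.35·t(state V) + 0.3·t(state II)
Solving: t(state III) = 3.1692, t(state V) = 4.4283, t(state II) = 4.5482.
Expected picoseconds from state V to state IV: 4.4283.

4.4283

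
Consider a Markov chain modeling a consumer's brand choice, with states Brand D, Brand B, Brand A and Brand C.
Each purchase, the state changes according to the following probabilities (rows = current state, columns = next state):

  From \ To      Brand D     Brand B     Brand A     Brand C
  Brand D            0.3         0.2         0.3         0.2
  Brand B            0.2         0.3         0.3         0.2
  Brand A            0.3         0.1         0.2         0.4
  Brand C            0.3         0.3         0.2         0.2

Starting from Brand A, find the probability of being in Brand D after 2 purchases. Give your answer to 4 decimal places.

Propagate the distribution vector 2 purchases from Brand A.
After 0 purchases: (0.0000, 0.0000, 1.0000, 0.0000)
After 1 purchase: (0.3000, 0.1000, 0.2000, 0.4000)
After 2 purchases: (0.2900, 0.2300, 0.2400, 0.2400)
P(in Brand D after 2 purchases) = 0.2900

0.2900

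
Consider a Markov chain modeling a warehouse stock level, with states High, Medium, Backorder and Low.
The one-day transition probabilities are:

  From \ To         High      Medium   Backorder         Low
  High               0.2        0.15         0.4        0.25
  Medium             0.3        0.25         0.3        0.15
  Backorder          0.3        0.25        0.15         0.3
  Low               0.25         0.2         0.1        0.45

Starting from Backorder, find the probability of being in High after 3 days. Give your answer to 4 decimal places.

0.2599

Propagate the distribution vector 3 days from Backorder.
After 0 days: (0.0000, 0.0000, 1.0000, 0.0000)
After 1 day: (0.3000, 0.2500, 0.1500, 0.3000)
After 2 days: (0.2550, 0.2050, 0.2475, 0.2925)
After 3 days: (0.2599, 0.2099, 0.2299, 0.3004)
P(in High after 3 days) = 0.2599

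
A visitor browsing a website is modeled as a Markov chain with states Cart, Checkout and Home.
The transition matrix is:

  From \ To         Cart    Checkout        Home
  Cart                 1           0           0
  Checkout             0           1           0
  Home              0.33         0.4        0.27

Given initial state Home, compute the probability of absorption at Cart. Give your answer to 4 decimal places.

Let h(s) be the probability of absorption at Cart starting from transient state s. Then h(Cart) = 1 and h(Checkout) = 0. By first-step analysis:
h(Home) = 0.33·1 + 0.4·0 + 0.27·h(Home)
Solving: h(Home) = 0.4521.
Starting from Home, the probability is 0.4521.

0.4521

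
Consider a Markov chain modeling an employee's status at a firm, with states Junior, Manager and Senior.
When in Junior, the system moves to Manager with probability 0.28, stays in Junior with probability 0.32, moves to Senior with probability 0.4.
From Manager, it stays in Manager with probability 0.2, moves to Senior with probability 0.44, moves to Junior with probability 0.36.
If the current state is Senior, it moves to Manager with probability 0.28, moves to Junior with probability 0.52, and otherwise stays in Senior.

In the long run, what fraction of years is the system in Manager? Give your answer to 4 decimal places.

Let the stationary distribution be π with π = πP and π_1 + π_2 + π_3 = 1.
π_1 = 0.32·π_1 + 0.36·π_2 + 0.52·π_3
π_2 = 0.28·π_1 + 0.2·π_2 + 0.28·π_3
Solving with the normalization constraint gives π = (0.3988, 0.2593, 0.3420).
So the stationary probability of Manager is 0.2593.

0.2593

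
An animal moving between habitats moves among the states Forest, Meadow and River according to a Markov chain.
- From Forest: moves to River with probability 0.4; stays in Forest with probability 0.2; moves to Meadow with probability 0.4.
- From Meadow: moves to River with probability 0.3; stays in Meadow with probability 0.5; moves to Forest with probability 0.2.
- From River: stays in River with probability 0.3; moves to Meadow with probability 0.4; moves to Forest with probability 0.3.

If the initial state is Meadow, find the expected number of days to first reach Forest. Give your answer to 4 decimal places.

Let t(s) be the expected number of days to first reach Forest from state s, with t(Forest) = 0. Conditioning on the first day:
t(Meadow) = 1 + 0.5·t(Meadow) + 0.3·t(River)
t(River) = 1 + 0.4·t(Meadow) + 0.3·t(River)
Solving: t(Meadow) = 4.3478, t(River) = 3.9130.
Expected days from Meadow to Forest: 4.3478.

4.3478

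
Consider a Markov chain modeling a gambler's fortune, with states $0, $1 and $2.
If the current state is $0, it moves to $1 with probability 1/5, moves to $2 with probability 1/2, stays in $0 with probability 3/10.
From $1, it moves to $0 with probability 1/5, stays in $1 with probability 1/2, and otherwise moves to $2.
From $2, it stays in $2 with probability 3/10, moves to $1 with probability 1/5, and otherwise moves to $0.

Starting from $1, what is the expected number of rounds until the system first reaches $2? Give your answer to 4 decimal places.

Let t(s) be the expected number of rounds to first reach $2 from state s, with t($2) = 0. Conditioning on the first round:
t($0) = 1 + 0.3·t($0) + 0.2·t($1)
t($1) = 1 + 0.2·t($0) + 0.5·t($1)
Solving: t($0) = 2.2581, t($1) = 2.9032.
Expected rounds from $1 to $2: 2.9032.

2.9032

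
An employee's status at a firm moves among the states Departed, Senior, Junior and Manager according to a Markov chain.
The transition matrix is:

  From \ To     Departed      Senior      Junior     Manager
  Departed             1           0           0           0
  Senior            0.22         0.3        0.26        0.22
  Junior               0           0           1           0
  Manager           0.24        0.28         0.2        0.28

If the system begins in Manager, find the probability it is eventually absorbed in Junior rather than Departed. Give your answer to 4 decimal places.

0.4810

Let h(s) be the probability of absorption at Junior starting from transient state s. Then h(Junior) = 1 and h(Departed) = 0. By first-step analysis:
h(Senior) = 0.22·0 + 0.3·h(Senior) + 0.26·1 + 0.22·h(Manager)
h(Manager) = 0.24·0 + 0.28·h(Senior) + 0.2·1 + 0.28·h(Manager)
Solving: h(Senior) = 0.5226, h(Manager) = 0.4810.
Starting from Manager, the probability is 0.4810.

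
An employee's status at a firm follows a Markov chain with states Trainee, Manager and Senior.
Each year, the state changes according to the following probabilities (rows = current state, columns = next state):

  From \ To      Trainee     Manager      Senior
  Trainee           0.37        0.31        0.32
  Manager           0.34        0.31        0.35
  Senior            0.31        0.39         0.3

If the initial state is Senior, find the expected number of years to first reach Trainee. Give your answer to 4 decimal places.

3.1169

Let t(s) be the expected number of years to first reach Trainee from state s, with t(Trainee) = 0. Conditioning on the first year:
t(Manager) = 1 + 0.31·t(Manager) + 0.35·t(Senior)
t(Senior) = 1 + 0.39·t(Manager) + 0.3·t(Senior)
Solving: t(Manager) = 3.0303, t(Senior) = 3.1169.
Expected years from Senior to Trainee: 3.1169.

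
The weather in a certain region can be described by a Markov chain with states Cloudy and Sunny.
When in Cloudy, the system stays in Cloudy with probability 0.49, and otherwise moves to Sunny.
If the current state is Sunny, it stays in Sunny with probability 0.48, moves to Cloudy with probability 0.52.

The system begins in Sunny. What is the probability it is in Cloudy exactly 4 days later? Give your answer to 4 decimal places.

0.5049

Propagate the distribution vector 4 days from Sunny.
After 0 days: (0.0000, 1.0000)
After 1 day: (0.5200, 0.4800)
After 2 days: (0.5044, 0.4956)
After 3 days: (0.5049, 0.4951)
After 4 days: (0.5049, 0.4951)
P(in Cloudy after 4 days) = 0.5049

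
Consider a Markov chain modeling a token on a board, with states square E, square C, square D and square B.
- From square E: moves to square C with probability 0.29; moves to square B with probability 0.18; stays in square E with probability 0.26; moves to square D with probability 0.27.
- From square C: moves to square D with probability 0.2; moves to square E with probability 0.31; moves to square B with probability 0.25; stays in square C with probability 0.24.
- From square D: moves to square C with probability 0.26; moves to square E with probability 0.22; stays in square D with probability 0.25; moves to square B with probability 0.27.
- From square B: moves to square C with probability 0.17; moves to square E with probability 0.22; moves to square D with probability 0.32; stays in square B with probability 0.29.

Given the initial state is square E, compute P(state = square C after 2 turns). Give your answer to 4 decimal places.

0.2458

Propagate the distribution vector 2 turns from square E.
After 0 turns: (1.0000, 0.0000, 0.0000, 0.0000)
After 1 turn: (0.2600, 0.2900, 0.2700, 0.1800)
After 2 turns: (0.2565, 0.2458, 0.2533, 0.2444)
P(in square C after 2 turns) = 0.2458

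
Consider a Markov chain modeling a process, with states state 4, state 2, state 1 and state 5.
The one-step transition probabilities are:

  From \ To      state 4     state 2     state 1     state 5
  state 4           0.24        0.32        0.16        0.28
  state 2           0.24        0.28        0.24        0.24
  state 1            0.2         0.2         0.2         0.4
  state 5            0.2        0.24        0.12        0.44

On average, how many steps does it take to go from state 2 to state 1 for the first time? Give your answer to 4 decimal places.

5.4221

Let t(s) be the expected number of steps to first reach state 1 from state s, with t(state 1) = 0. Conditioning on the first step:
t(state 4) = 1 + 0.24·t(state 4) + 0.32·t(state 2) + 0.28·t(state 5)
t(state 2) = 1 + 0.24·t(state 4) + 0.28·t(state 2) + 0.24·t(state 5)
t(state 5) = 1 + 0.2·t(state 4) + 0.24·t(state 2) + 0.44·t(state 5)
Solving: t(state 4) = 5.8874, t(state 2) = 5.4221, t(state 5) = 6.2121.
Expected steps from state 2 to state 1: 5.4221.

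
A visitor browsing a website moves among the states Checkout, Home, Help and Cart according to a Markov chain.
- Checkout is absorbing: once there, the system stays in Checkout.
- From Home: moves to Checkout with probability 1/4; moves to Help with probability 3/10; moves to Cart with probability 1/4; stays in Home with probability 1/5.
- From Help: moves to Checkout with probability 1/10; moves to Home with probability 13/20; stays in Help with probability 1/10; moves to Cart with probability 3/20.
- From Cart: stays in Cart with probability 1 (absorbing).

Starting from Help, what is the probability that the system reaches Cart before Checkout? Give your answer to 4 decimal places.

Let h(s) be the probability of absorption at Cart starting from transient state s. Then h(Cart) = 1 and h(Checkout) = 0. By first-step analysis:
h(Home) = 0.25·0 + 0.2·h(Home) + 0.3·h(Help) + 0.25·1
h(Help) = 0.1·0 + 0.65·h(Home) + 0.1·h(Help) + 0.15·1
Solving: h(Home) = 0.5143, h(Help) = 0.5381.
Starting from Help, the probability is 0.5381.

0.5381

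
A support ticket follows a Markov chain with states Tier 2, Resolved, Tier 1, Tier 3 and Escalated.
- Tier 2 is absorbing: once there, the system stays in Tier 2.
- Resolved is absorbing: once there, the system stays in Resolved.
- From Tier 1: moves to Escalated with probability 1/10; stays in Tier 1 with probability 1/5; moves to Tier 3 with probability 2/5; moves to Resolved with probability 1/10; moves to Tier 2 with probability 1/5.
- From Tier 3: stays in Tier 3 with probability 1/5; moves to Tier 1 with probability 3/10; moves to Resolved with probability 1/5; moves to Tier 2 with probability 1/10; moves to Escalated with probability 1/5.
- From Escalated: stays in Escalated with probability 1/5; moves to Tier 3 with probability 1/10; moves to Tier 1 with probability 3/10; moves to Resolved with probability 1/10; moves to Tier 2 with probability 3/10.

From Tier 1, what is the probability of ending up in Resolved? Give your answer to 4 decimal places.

Let h(s) be the probability of absorption at Resolved starting from transient state s. Then h(Resolved) = 1 and h(Tier 2) = 0. By first-step analysis:
h(Tier 1) = 0.2·0 + 0.1·1 + 0.2·h(Tier 1) + 0.4·h(Tier 3) + 0.1·h(Escalated)
h(Tier 3) = 0.1·0 + 0.2·1 + 0.3·h(Tier 1) + 0.2·h(Tier 3) + 0.2·h(Escalated)
h(Escalated) = 0.3·0 + 0.1·1 + 0.3·h(Tier 1) + 0.1·h(Tier 3) + 0.2·h(Escalated)
Solving: h(Tier 1) = 0.4126, h(Tier 3) = 0.4900, h(Escalated) = 0.3410.
Starting from Tier 1, the probability is 0.4126.

0.4126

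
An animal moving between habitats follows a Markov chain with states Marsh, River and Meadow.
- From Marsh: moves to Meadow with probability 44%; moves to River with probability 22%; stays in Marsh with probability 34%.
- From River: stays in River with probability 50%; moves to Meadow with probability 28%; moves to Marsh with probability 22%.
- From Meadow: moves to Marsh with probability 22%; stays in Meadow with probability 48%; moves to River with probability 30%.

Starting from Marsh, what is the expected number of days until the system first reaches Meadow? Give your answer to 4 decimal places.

2.5568

Let t(s) be the expected number of days to first reach Meadow from state s, with t(Meadow) = 0. Conditioning on the first day:
t(Marsh) = 1 + 0.34·t(Marsh) + 0.22·t(River)
t(River) = 1 + 0.22·t(Marsh) + 0.5·t(River)
Solving: t(Marsh) = 2.5568, t(River) = 3.1250.
Expected days from Marsh to Meadow: 2.5568.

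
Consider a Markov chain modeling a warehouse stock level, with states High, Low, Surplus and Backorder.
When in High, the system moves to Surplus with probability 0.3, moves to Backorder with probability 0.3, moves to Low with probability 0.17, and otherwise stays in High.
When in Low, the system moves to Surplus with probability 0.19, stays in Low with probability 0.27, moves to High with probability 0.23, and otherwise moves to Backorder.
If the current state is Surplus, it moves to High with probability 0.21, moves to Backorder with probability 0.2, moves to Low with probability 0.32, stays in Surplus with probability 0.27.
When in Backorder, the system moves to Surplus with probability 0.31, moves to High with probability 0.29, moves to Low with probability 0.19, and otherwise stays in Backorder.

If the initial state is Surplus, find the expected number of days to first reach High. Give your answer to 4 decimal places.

Let t(s) be the expected number of days to first reach High from state s, with t(High) = 0. Conditioning on the first day:
t(Low) = 1 + 0.27·t(Low) + 0.19·t(Surplus) + 0.31·t(Backorder)
t(Surplus) = 1 + 0.32·t(Low) + 0.27·t(Surplus) + 0.2·t(Backorder)
t(Backorder) = 1 + 0.19·t(Low) + 0.31·t(Surplus) + 0.21·t(Backorder)
Solving: t(Low) = 4.1551, t(Surplus) = 4.2711, t(Backorder) = 3.9412.
Expected days from Surplus to High: 4.2711.

4.2711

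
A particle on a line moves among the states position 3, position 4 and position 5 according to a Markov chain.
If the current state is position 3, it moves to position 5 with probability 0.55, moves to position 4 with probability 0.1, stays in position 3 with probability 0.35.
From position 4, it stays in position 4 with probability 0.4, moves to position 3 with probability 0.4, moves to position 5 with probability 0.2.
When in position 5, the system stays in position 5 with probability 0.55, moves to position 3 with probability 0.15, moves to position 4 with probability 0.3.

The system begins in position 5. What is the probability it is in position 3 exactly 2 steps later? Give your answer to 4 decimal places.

Sum over the intermediate state after 1 step:
P = P(position 5→position 3)·P(position 3→position 3) + P(position 5→position 4)·P(position 4→position 3) + P(position 5→position 5)·P(position 5→position 3)
  = 0.15×0.35 + 0.3×0.4 + 0.55×0.15
  = 0.0525 + 0.1200 + 0.0825 = 0.2550

0.2550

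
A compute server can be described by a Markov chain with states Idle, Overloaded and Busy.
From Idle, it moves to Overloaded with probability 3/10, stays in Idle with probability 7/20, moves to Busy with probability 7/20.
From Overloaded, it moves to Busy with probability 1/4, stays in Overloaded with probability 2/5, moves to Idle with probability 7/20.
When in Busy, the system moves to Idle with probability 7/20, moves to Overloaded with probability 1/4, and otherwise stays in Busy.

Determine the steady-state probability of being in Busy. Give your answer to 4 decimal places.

0.3353

Let the stationary distribution be π with π = πP and π_1 + π_2 + π_3 = 1.
π_1 = 0.35·π_1 + 0.35·π_2 + 0.35·π_3
π_2 = 0.3·π_1 + 0.4·π_2 + 0.25·π_3
Solving with the normalization constraint gives π = (0.3500, 0.3147, 0.3353).
So the stationary probability of Busy is 0.3353.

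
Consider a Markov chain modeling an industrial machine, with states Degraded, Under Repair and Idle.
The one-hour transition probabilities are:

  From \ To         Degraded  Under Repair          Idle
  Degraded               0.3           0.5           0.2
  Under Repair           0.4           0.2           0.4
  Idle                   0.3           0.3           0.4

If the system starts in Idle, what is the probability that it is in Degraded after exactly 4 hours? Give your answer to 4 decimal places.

Propagate the distribution vector 4 hours from Idle.
After 0 hours: (0.0000, 0.0000, 1.0000)
After 1 hour: (0.3000, 0.3000, 0.4000)
After 2 hours: (0.3300, 0.3300, 0.3400)
After 3 hours: (0.3330, 0.3330, 0.3340)
After 4 hours: (0.3333, 0.3333, 0.3334)
P(in Degraded after 4 hours) = 0.3333

0.3333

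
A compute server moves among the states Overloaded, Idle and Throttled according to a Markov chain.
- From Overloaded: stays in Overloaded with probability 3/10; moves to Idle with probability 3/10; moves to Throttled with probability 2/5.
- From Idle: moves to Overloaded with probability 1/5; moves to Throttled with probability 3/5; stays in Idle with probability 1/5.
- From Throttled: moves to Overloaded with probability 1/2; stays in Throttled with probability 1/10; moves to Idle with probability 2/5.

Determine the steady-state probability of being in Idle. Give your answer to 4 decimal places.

0.3050

Let the stationary distribution be π with π = πP and π_1 + π_2 + π_3 = 1.
π_1 = 0.3·π_1 + 0.2·π_2 + 0.5·π_3
π_2 = 0.3·π_1 + 0.2·π_2 + 0.4·π_3
Solving with the normalization constraint gives π = (0.3404, 0.3050, 0.3546).
So the stationary probability of Idle is 0.3050.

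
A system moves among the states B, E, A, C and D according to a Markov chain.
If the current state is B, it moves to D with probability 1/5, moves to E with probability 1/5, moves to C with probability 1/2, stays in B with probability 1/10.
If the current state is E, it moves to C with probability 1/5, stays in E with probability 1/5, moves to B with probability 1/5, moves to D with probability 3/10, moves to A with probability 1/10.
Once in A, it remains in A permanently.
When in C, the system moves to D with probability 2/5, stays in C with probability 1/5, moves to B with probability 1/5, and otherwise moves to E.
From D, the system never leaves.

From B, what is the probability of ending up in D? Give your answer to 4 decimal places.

0.9350

Let h(s) be the probability of absorption at D starting from transient state s. Then h(D) = 1 and h(A) = 0. By first-step analysis:
h(B) = 0.1·h(B) + 0.2·h(E) + 0.5·h(C) + 0.2·1
h(E) = 0.2·h(B) + 0.2·h(E) + 0.1·0 + 0.2·h(C) + 0.3·1
h(C) = 0.2·h(B) + 0.2·h(E) + 0.2·h(C) + 0.4·1
Solving: h(B) = 0.9350, h(E) = 0.8450, h(C) = 0.9450.
Starting from B, the probability is 0.9350.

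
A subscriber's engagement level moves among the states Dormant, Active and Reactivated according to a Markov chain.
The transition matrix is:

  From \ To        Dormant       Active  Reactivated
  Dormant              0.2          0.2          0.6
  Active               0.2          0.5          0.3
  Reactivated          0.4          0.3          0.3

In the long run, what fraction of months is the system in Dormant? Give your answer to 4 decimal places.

0.2766

Let the stationary distribution be π with π = πP and π_1 + π_2 + π_3 = 1.
π_1 = 0.2·π_1 + 0.2·π_2 + 0.4·π_3
π_2 = 0.2·π_1 + 0.5·π_2 + 0.3·π_3
Solving with the normalization constraint gives π = (0.2766, 0.3404, 0.3830).
So the stationary probability of Dormant is 0.2766.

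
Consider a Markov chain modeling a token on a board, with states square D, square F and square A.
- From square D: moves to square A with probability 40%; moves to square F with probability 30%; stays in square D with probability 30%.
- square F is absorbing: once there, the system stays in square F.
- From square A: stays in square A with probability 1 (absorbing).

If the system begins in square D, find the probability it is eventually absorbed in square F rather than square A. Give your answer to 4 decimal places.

Let h(s) be the probability of absorption at square F starting from transient state s. Then h(square F) = 1 and h(square A) = 0. By first-step analysis:
h(square D) = 0.3·h(square D) + 0.3·1 + 0.4·0
Solving: h(square D) = 0.4286.
Starting from square D, the probability is 0.4286.

0.4286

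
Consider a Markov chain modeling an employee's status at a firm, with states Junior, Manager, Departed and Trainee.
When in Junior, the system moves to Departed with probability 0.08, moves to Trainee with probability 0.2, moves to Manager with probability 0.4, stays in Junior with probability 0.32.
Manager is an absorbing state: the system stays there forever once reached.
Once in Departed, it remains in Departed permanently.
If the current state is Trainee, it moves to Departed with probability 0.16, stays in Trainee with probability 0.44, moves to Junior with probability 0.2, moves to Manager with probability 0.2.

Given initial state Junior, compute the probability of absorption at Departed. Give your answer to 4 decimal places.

0.2254

Let h(s) be the probability of absorption at Departed starting from transient state s. Then h(Departed) = 1 and h(Manager) = 0. By first-step analysis:
h(Junior) = 0.32·h(Junior) + 0.4·0 + 0.08·1 + 0.2·h(Trainee)
h(Trainee) = 0.2·h(Junior) + 0.2·0 + 0.16·1 + 0.44·h(Trainee)
Solving: h(Junior) = 0.2254, h(Trainee) = 0.3662.
Starting from Junior, the probability is 0.2254.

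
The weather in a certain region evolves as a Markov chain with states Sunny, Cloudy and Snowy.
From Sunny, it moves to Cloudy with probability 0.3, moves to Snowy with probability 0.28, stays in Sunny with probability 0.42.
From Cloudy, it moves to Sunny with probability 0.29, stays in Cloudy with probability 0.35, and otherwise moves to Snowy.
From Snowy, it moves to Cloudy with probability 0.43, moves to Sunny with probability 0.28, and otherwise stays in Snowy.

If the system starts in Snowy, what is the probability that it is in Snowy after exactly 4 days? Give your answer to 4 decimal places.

Propagate the distribution vector 4 days from Snowy.
After 0 days: (0.0000, 0.0000, 1.0000)
After 1 day: (0.2800, 0.4300, 0.2900)
After 2 days: (0.3235, 0.3592, 0.3173)
After 3 days: (0.3289, 0.3592, 0.3119)
After 4 days: (0.3296, 0.3585, 0.3119)
P(in Snowy after 4 days) = 0.3119

0.3119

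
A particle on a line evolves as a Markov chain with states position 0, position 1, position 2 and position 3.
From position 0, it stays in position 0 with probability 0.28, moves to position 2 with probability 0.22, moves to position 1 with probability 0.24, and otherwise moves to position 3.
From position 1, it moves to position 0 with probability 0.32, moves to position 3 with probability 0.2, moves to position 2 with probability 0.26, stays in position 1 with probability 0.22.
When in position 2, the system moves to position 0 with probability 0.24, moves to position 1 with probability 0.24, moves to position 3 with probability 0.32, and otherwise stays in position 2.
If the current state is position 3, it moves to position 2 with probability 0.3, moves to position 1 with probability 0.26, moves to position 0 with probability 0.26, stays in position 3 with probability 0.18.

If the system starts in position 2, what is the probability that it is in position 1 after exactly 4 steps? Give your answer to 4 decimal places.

0.2400

Propagate the distribution vector 4 steps from position 2.
After 0 steps: (0.0000, 0.0000, 1.0000, 0.0000)
After 1 step: (0.2400, 0.2400, 0.2000, 0.3200)
After 2 steps: (0.2752, 0.2416, 0.2512, 0.2320)
After 3 steps: (0.2750, 0.2398, 0.2432, 0.2420)
After 4 steps: (0.2750, 0.2400, 0.2441, 0.2408)
P(in position 1 after 4 steps) = 0.2400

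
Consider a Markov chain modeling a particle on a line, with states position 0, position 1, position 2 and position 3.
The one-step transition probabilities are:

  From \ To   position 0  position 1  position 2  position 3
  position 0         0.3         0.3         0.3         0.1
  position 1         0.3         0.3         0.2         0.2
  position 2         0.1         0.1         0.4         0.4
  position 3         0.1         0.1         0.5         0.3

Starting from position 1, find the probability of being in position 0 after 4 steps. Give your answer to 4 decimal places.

Propagate the distribution vector 4 steps from position 1.
After 0 steps: (0.0000, 1.0000, 0.0000, 0.0000)
After 1 step: (0.3000, 0.3000, 0.2000, 0.2000)
After 2 steps: (0.2200, 0.2200, 0.3300, 0.2300)
After 3 steps: (0.1880, 0.1880, 0.3570, 0.2670)
After 4 steps: (0.1752, 0.1752, 0.3703, 0.2793)
P(in position 0 after 4 steps) = 0.1752

0.1752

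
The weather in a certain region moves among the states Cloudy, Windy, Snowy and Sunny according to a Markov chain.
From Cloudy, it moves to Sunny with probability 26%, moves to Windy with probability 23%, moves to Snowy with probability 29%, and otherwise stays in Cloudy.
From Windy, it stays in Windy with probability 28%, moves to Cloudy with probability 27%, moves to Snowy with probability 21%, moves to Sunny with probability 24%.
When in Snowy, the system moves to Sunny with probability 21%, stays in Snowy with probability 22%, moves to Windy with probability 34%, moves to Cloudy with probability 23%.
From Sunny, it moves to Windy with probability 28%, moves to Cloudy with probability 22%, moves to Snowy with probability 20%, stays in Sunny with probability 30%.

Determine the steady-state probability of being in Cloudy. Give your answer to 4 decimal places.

0.2364

Let the stationary distribution be π with π = πP and π_1 + π_2 + π_3 + π_4 = 1.
π_1 = 0.22·π_1 + 0.27·π_2 + 0.23·π_3 + 0.22·π_4
π_2 = 0.23·π_1 + 0.28·π_2 + 0.34·π_3 + 0.28·π_4
π_3 = 0.29·π_1 + 0.21·π_2 + 0.22·π_3 + 0.2·π_4
Solving with the normalization constraint gives π = (0.2364, 0.2819, 0.2287, 0.2531).
So the stationary probability of Cloudy is 0.2364.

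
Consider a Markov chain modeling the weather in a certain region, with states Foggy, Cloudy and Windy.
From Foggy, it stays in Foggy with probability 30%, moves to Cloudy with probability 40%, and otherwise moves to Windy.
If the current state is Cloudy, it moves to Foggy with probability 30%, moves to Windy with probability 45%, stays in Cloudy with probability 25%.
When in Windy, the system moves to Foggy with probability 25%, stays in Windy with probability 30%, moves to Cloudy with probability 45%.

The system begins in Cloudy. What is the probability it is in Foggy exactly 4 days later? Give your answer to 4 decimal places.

0.2821

Propagate the distribution vector 4 days from Cloudy.
After 0 days: (0.0000, 1.0000, 0.0000)
After 1 day: (0.3000, 0.2500, 0.4500)
After 2 days: (0.2775, 0.3850, 0.3375)
After 3 days: (0.2831, 0.3591, 0.3578)
After 4 days: (0.2821, 0.3640, 0.3539)
P(in Foggy after 4 days) = 0.2821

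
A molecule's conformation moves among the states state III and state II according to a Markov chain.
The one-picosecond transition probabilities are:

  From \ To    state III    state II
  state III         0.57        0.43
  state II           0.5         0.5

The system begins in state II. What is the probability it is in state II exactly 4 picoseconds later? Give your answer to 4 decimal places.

0.4624

Propagate the distribution vector 4 picoseconds from state II.
After 0 picoseconds: (0.0000, 1.0000)
After 1 picosecond: (0.5000, 0.5000)
After 2 picoseconds: (0.5350, 0.4650)
After 3 picoseconds: (0.5375, 0.4626)
After 4 picoseconds: (0.5376, 0.4624)
P(in state II after 4 picoseconds) = 0.4624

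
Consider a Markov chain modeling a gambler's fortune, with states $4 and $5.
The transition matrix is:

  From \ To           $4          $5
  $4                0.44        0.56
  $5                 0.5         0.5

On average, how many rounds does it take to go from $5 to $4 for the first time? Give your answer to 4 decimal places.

2.0000

Let t(s) be the expected number of rounds to first reach $4 from state s, with t($4) = 0. Conditioning on the first round:
t($5) = 1 + 0.5·t($5)
Solving: t($5) = 2.0000.
Expected rounds from $5 to $4: 2.0000.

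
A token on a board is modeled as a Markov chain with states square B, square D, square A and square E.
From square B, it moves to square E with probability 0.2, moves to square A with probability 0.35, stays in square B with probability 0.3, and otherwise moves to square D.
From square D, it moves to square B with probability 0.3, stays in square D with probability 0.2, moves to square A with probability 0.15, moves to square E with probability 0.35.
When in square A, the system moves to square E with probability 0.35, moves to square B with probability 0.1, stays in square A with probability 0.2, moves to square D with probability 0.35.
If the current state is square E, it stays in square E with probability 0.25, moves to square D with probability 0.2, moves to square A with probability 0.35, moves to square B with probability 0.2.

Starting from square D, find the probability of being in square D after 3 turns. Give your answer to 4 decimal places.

0.2314

Propagate the distribution vector 3 turns from square D.
After 0 turns: (0.0000, 1.0000, 0.0000, 0.0000)
After 1 turn: (0.3000, 0.2000, 0.1500, 0.3500)
After 2 turns: (0.2350, 0.2075, 0.2875, 0.2700)
After 3 turns: (0.2155, 0.2314, 0.2654, 0.2878)
P(in square D after 3 turns) = 0.2314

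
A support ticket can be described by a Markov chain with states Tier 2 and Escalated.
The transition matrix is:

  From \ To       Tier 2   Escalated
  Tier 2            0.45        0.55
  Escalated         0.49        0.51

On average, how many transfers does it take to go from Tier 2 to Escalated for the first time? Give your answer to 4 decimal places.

1.8182

Let t(s) be the expected number of transfers to first reach Escalated from state s, with t(Escalated) = 0. Conditioning on the first transfer:
t(Tier 2) = 1 + 0.45·t(Tier 2)
Solving: t(Tier 2) = 1.8182.
Expected transfers from Tier 2 to Escalated: 1.8182.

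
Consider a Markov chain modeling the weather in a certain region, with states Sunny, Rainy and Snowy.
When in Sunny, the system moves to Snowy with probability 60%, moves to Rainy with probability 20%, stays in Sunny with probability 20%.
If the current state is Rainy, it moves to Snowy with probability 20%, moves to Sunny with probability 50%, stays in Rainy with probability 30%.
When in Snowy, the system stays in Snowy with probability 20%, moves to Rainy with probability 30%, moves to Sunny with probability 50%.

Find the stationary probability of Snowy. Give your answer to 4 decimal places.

0.3538

Let the stationary distribution be π with π = πP and π_1 + π_2 + π_3 = 1.
π_1 = 0.2·π_1 + 0.5·π_2 + 0.5·π_3
π_2 = 0.2·π_1 + 0.3·π_2 + 0.3·π_3
Solving with the normalization constraint gives π = (0.3846, 0.2615, 0.3538).
So the stationary probability of Snowy is 0.3538.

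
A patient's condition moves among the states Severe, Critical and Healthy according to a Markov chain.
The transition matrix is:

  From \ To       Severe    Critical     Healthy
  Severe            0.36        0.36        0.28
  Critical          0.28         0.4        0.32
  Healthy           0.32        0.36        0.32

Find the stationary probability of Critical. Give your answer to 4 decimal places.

Let the stationary distribution be π with π = πP and π_1 + π_2 + π_3 = 1.
π_1 = 0.36·π_1 + 0.28·π_2 + 0.32·π_3
π_2 = 0.36·π_1 + 0.4·π_2 + 0.36·π_3
Solving with the normalization constraint gives π = (0.3177, 0.3750, 0.3073).
So the stationary probability of Critical is 0.3750.

0.3750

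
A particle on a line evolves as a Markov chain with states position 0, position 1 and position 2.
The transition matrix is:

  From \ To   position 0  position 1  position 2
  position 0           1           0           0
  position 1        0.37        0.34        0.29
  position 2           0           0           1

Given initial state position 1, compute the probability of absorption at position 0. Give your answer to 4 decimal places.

Let h(s) be the probability of absorption at position 0 starting from transient state s. Then h(position 0) = 1 and h(position 2) = 0. By first-step analysis:
h(position 1) = 0.37·1 + 0.34·h(position 1) + 0.29·0
Solving: h(position 1) = 0.5606.
Starting from position 1, the probability is 0.5606.

0.5606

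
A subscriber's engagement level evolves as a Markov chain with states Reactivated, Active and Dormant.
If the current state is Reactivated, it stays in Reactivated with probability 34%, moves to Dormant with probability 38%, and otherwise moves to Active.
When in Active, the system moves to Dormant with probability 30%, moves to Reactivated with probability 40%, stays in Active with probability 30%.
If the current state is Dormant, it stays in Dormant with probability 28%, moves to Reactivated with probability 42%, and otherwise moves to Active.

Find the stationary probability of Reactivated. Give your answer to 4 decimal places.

0.3835

Let the stationary distribution be π with π = πP and π_1 + π_2 + π_3 = 1.
π_1 = 0.34·π_1 + 0.4·π_2 + 0.42·π_3
π_2 = 0.28·π_1 + 0.3·π_2 + 0.3·π_3
Solving with the normalization constraint gives π = (0.3835, 0.2923, 0.3242).
So the stationary probability of Reactivated is 0.3835.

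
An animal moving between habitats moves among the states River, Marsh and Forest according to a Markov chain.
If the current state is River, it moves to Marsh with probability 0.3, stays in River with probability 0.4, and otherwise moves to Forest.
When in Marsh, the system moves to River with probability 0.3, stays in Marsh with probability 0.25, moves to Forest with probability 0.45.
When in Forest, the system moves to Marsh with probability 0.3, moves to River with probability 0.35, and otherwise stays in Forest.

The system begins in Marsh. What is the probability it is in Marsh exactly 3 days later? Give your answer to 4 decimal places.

Propagate the distribution vector 3 days from Marsh.
After 0 days: (0.0000, 1.0000, 0.0000)
After 1 day: (0.3000, 0.2500, 0.4500)
After 2 days: (0.3525, 0.2875, 0.3600)
After 3 days: (0.3533, 0.2856, 0.3611)
P(in Marsh after 3 days) = 0.2856

0.2856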